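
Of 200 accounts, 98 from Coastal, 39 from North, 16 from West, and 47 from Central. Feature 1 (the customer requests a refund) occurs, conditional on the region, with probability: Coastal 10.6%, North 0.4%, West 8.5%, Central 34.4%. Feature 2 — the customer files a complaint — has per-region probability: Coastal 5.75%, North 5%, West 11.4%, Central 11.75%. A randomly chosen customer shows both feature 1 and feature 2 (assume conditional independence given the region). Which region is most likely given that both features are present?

Central

By Bayes' rule, posterior ∝ prior × likelihood:
  Coastal: 0.49 × 0.106 × 0.0575 = 0.00298655
  North: 0.195 × 0.004 × 0.05 = 0.000039
  West: 0.08 × 0.085 × 0.114 = 0.0007752
  Central: 0.235 × 0.344 × 0.1175 = 0.0094987
Normalizing constant = 0.01329945.
Largest term belongs to Central, so Central is most probable.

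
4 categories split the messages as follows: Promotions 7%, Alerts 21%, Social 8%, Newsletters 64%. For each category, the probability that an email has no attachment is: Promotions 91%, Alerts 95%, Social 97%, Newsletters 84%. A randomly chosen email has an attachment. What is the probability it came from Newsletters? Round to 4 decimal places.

Taking complements, P(attachment | each) = Promotions 0.09, Alerts 0.05, Social 0.03, Newsletters 0.16.
By Bayes' rule, posterior ∝ prior × likelihood:
  Promotions: 0.07 × 0.09 = 0.0063
  Alerts: 0.21 × 0.05 = 0.0105
  Social: 0.08 × 0.03 = 0.0024
  Newsletters: 0.64 × 0.16 = 0.1024
Sum = 0.1216.
P(Newsletters | evidence) = 0.1024 / 0.1216 ≈ 0.8421.

0.8421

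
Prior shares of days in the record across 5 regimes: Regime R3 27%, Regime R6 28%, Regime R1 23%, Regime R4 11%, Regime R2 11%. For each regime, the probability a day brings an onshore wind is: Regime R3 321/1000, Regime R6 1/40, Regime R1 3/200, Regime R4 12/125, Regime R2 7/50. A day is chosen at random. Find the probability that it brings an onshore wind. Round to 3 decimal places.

Compute prior × likelihood for every hypothesis:
  Regime R3: 0.27 × 0.321 = 0.08667
  Regime R6: 0.28 × 0.025 = 0.007
  Regime R1: 0.23 × 0.015 = 0.00345
  Regime R4: 0.11 × 0.096 = 0.01056
  Regime R2: 0.11 × 0.14 = 0.0154
P(onshore) = 0.08667 + 0.007 + 0.00345 + 0.01056 + 0.0154 = 0.12308 → 0.123.

0.123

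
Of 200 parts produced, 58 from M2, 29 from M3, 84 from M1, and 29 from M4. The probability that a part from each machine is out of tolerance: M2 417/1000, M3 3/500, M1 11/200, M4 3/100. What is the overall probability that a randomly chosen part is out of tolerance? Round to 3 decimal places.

Unnormalized posteriors (prior × likelihood):
  M2: 0.29 × 0.417 = 0.12093
  M3: 0.145 × 0.006 = 0.00087
  M1: 0.42 × 0.055 = 0.0231
  M4: 0.145 × 0.03 = 0.00435
P(oversize) = 0.12093 + 0.00087 + 0.0231 + 0.00435 = 0.14925 → 0.149.

0.149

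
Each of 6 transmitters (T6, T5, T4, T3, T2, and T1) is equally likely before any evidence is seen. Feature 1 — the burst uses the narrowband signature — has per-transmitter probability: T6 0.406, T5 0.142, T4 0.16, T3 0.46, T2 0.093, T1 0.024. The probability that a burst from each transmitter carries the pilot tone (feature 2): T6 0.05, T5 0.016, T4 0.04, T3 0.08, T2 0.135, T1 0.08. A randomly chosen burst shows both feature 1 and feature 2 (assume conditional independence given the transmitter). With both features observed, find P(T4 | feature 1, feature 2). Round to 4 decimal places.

0.0798

With a uniform prior (1/6 each), posterior ∝ likelihood:
  T6: 0.406 × 0.05 = 0.0203
  T5: 0.142 × 0.016 = 0.002272
  T4: 0.16 × 0.04 = 0.0064
  T3: 0.46 × 0.08 = 0.0368
  T2: 0.093 × 0.135 = 0.012555
  T1: 0.024 × 0.08 = 0.00192
Sum = 0.080247.
P(T4 | evidence) = 0.0064 / 0.080247 ≈ 0.0798.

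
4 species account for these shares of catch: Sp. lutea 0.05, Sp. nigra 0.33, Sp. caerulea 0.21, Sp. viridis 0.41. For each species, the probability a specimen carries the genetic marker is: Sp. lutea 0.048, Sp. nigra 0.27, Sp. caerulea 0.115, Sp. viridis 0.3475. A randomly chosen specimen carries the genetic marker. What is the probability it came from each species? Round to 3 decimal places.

Prior × likelihood for each hypothesis:
  Sp. lutea: 0.05 × 0.048 = 0.0024
  Sp. nigra: 0.33 × 0.27 = 0.0891
  Sp. caerulea: 0.21 × 0.115 = 0.02415
  Sp. viridis: 0.41 × 0.3475 = 0.142475
Total = 0.258125.
P(Sp. lutea | marker) = 0.0024/0.258125 ≈ 0.009
P(Sp. nigra | marker) = 0.0891/0.258125 ≈ 0.345
P(Sp. caerulea | marker) = 0.02415/0.258125 ≈ 0.094
P(Sp. viridis | marker) = 0.142475/0.258125 ≈ 0.552
(Check: 0.009+0.345+0.094+0.552 = 1.000.)

Sp. lutea 0.009, Sp. nigra 0.345, Sp. caerulea 0.094, Sp. viridis 0.552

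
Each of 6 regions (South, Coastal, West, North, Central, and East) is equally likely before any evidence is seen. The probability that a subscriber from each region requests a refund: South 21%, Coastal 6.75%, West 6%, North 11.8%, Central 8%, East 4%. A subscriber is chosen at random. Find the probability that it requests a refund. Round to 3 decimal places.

With a uniform prior (1/6 each), posterior ∝ likelihood:
  South: 0.21
  Coastal: 0.0675
  West: 0.06
  North: 0.118
  Central: 0.08
  East: 0.04
P(refund) = (1/6) × (0.21 + 0.0675 + 0.06 + 0.118 + 0.08 + 0.04) = 0.5755/6 ≈ 0.096.

0.096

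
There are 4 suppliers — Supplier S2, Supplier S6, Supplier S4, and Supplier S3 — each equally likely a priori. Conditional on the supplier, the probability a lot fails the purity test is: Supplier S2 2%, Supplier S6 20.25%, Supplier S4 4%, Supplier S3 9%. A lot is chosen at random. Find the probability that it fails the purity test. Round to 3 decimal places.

Since the prior is uniform, the posterior is proportional to the likelihood:
  Supplier S2: 0.02
  Supplier S6: 0.2025
  Supplier S4: 0.04
  Supplier S3: 0.09
P(off-spec) = (1/4) × (0.02 + 0.2025 + 0.04 + 0.09) = 0.3525/4 ≈ 0.088.

0.088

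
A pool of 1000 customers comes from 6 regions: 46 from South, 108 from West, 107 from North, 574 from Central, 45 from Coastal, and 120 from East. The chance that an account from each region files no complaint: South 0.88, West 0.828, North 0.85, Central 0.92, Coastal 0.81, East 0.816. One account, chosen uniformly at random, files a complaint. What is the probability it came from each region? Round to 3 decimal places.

Taking complements, P(complaint | each) = South 0.12, West 0.172, North 0.15, Central 0.08, Coastal 0.19, East 0.184.
Compute prior × likelihood for every hypothesis:
  South: 0.046 × 0.12 = 0.00552
  West: 0.108 × 0.172 = 0.018576
  North: 0.107 × 0.15 = 0.01605
  Central: 0.574 × 0.08 = 0.04592
  Coastal: 0.045 × 0.19 = 0.00855
  East: 0.12 × 0.184 = 0.02208
Total = 0.116696.
P(South | complaint) = 0.00552/0.116696 ≈ 0.047
P(West | complaint) = 0.018576/0.116696 ≈ 0.159
P(North | complaint) = 0.01605/0.116696 ≈ 0.138
P(Central | complaint) = 0.04592/0.116696 ≈ 0.394
P(Coastal | complaint) = 0.00855/0.116696 ≈ 0.073
P(East | complaint) = 0.02208/0.116696 ≈ 0.189
(Check: 0.047+0.159+0.138+0.394+0.073+0.189 = 1.000.)

South 0.047, West 0.159, North 0.138, Central 0.394, Coastal 0.073, East 0.189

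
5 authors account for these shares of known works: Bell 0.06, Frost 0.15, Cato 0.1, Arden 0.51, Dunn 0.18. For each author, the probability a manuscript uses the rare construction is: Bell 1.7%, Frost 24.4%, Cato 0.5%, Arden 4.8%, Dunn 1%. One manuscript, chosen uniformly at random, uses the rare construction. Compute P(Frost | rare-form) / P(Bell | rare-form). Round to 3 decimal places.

35.882

Prior × likelihood for each hypothesis:
  Bell: 0.06 × 0.017 = 0.00102
  Frost: 0.15 × 0.244 = 0.0366
  Cato: 0.1 × 0.005 = 0.0005
  Arden: 0.51 × 0.048 = 0.02448
  Dunn: 0.18 × 0.01 = 0.0018
Total = 0.0644.
The ratio is 0.0366 / 0.00102 (the normalizer cancels) = 35.882.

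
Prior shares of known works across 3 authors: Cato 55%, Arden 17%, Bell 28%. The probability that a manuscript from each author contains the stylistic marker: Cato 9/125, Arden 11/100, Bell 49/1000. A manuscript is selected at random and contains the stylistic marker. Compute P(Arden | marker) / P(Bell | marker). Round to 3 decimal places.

1.363

Prior × likelihood for each hypothesis:
  Cato: 0.55 × 0.072 = 0.0396
  Arden: 0.17 × 0.11 = 0.0187
  Bell: 0.28 × 0.049 = 0.01372
Sum = 0.07202.
The ratio is 0.0187 / 0.01372 (the normalizer cancels) = 1.363.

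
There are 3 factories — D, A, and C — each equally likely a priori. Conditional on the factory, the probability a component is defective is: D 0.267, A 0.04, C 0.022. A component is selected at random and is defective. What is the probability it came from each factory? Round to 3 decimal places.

With a uniform prior (1/3 each), posterior ∝ likelihood:
  D: 0.267
  A: 0.04
  C: 0.022
Sum = 0.329.
P(D | defective) = 0.267/0.329 ≈ 0.812
P(A | defective) = 0.04/0.329 ≈ 0.122
P(C | defective) = 0.022/0.329 ≈ 0.067

D 0.812, A 0.122, C 0.067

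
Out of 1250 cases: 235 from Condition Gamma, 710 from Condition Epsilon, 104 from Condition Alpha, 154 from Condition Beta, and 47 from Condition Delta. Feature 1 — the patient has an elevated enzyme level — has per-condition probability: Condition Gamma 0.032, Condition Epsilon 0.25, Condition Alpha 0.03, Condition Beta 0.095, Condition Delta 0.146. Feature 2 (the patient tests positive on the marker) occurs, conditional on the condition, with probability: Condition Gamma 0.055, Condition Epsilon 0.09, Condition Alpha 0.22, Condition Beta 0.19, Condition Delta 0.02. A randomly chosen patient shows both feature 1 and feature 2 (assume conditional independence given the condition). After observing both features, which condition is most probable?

Condition Epsilon

Compute prior × likelihood for every hypothesis:
  Condition Gamma: 0.188 × 0.032 × 0.055 = 0.00033088
  Condition Epsilon: 0.568 × 0.25 × 0.09 = 0.01278
  Condition Alpha: 0.0832 × 0.03 × 0.22 = 0.00054912
  Condition Beta: 0.1232 × 0.095 × 0.19 = 0.00222376
  Condition Delta: 0.0376 × 0.146 × 0.02 = 0.000109792
Sum = 0.015993552.
Largest term belongs to Condition Epsilon, so Condition Epsilon is most probable.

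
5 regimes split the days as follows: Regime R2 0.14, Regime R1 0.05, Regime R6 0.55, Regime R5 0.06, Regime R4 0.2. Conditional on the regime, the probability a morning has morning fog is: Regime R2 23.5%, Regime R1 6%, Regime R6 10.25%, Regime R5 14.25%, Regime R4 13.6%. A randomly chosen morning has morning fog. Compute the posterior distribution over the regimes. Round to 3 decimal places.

Compute prior × likelihood for every hypothesis:
  Regime R2: 0.14 × 0.235 = 0.0329
  Regime R1: 0.05 × 0.06 = 0.003
  Regime R6: 0.55 × 0.1025 = 0.056375
  Regime R5: 0.06 × 0.1425 = 0.00855
  Regime R4: 0.2 × 0.136 = 0.0272
Sum = 0.128025.
P(Regime R2 | fog) = 0.0329/0.128025 ≈ 0.257
P(Regime R1 | fog) = 0.003/0.128025 ≈ 0.023
P(Regime R6 | fog) = 0.056375/0.128025 ≈ 0.440
P(Regime R5 | fog) = 0.00855/0.128025 ≈ 0.067
P(Regime R4 | fog) = 0.0272/0.128025 ≈ 0.212

Regime R2 0.257, Regime R1 0.023, Regime R6 0.440, Regime R5 0.067, Regime R4 0.212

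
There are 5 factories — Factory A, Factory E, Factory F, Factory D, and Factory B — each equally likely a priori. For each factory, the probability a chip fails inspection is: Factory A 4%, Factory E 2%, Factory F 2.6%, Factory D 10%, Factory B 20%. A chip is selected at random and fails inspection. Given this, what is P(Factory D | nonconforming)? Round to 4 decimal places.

Since the prior is uniform, the posterior is proportional to the likelihood:
  Factory A: 0.04
  Factory E: 0.02
  Factory F: 0.026
  Factory D: 0.1
  Factory B: 0.2
Sum = 0.386.
P(Factory D | evidence) = 0.1 / 0.386 ≈ 0.2591.

0.2591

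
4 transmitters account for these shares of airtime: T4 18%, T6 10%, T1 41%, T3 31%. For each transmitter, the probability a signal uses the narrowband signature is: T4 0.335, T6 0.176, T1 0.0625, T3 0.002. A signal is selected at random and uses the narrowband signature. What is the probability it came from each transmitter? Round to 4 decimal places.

By Bayes' rule, posterior ∝ prior × likelihood:
  T4: 0.18 × 0.335 = 0.0603
  T6: 0.1 × 0.176 = 0.0176
  T1: 0.41 × 0.0625 = 0.025625
  T3: 0.31 × 0.002 = 0.00062
Total = 0.104145.
P(T4 | narrowband) = 0.0603/0.104145 ≈ 0.5790
P(T6 | narrowband) = 0.0176/0.104145 ≈ 0.1690
P(T1 | narrowband) = 0.025625/0.104145 ≈ 0.2461
P(T3 | narrowband) = 0.00062/0.104145 ≈ 0.0060

T4 0.5790, T6 0.1690, T1 0.2461, T3 0.0060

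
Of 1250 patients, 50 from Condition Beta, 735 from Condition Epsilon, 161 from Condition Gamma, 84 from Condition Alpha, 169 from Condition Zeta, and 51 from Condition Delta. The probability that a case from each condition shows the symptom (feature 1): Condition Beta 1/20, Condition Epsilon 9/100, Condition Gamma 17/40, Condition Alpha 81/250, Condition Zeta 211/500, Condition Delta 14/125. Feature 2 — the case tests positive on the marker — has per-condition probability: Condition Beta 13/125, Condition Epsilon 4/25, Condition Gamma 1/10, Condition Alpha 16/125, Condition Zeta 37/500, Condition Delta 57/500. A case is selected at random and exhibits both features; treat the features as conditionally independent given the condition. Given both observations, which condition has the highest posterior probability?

Compute prior × likelihood for every hypothesis:
  Condition Beta: 0.04 × 0.05 × 0.104 = 0.000208
  Condition Epsilon: 0.588 × 0.09 × 0.16 = 0.0084672
  Condition Gamma: 0.1288 × 0.425 × 0.1 = 0.005474
  Condition Alpha: 0.0672 × 0.324 × 0.128 = 0.0027869184
  Condition Zeta: 0.1352 × 0.422 × 0.074 = 0.0042220256
  Condition Delta: 0.0408 × 0.112 × 0.114 = 0.0005209344
Sum = 0.0216790784.
Largest term belongs to Condition Epsilon, so Condition Epsilon is most probable.

Condition Epsilon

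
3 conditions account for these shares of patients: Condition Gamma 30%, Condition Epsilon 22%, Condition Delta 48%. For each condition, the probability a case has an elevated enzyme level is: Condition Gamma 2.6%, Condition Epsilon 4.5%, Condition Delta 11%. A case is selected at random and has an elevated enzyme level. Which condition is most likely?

Condition Delta

By Bayes' rule, posterior ∝ prior × likelihood:
  Condition Gamma: 0.3 × 0.026 = 0.0078
  Condition Epsilon: 0.22 × 0.045 = 0.0099
  Condition Delta: 0.48 × 0.11 = 0.0528
Sum = 0.0705.
Largest term belongs to Condition Delta, so Condition Delta is most probable.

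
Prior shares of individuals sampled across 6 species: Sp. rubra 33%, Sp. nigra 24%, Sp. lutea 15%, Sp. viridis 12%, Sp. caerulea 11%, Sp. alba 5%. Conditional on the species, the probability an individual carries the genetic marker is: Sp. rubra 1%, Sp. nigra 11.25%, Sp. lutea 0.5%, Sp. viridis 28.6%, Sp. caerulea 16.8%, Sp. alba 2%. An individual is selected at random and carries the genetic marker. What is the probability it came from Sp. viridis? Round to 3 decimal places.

Compute prior × likelihood for every hypothesis:
  Sp. rubra: 0.33 × 0.01 = 0.0033
  Sp. nigra: 0.24 × 0.1125 = 0.027
  Sp. lutea: 0.15 × 0.005 = 0.00075
  Sp. viridis: 0.12 × 0.286 = 0.03432
  Sp. caerulea: 0.11 × 0.168 = 0.01848
  Sp. alba: 0.05 × 0.02 = 0.001
Total = 0.08485.
P(Sp. viridis | evidence) = 0.03432 / 0.08485 ≈ 0.404.

0.404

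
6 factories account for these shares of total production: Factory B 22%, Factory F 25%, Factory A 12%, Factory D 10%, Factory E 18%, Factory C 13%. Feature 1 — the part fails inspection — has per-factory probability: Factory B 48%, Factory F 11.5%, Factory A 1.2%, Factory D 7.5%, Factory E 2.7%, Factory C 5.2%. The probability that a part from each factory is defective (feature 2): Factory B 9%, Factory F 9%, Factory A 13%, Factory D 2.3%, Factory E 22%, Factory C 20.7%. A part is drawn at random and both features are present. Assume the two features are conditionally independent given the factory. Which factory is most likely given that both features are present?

Prior × likelihood for each hypothesis:
  Factory B: 0.22 × 0.48 × 0.09 = 0.009504
  Factory F: 0.25 × 0.115 × 0.09 = 0.0025875
  Factory A: 0.12 × 0.012 × 0.13 = 0.0001872
  Factory D: 0.1 × 0.075 × 0.023 = 0.0001725
  Factory E: 0.18 × 0.027 × 0.22 = 0.0010692
  Factory C: 0.13 × 0.052 × 0.207 = 0.00139932
Total = 0.01491972.
Largest term belongs to Factory B, so Factory B is most probable.

Factory B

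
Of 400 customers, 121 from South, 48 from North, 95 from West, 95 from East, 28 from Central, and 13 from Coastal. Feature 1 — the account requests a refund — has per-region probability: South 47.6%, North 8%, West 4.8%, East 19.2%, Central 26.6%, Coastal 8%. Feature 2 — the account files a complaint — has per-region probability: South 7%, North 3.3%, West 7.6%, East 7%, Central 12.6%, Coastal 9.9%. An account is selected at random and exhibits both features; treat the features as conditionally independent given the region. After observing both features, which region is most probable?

Unnormalized posteriors (prior × likelihood):
  South: 0.3025 × 0.476 × 0.07 = 0.0100793
  North: 0.12 × 0.08 × 0.033 = 0.0003168
  West: 0.2375 × 0.048 × 0.076 = 0.0008664
  East: 0.2375 × 0.192 × 0.07 = 0.003192
  Central: 0.07 × 0.266 × 0.126 = 0.00234612
  Coastal: 0.0325 × 0.08 × 0.099 = 0.0002574
Total = 0.01705802.
Largest term belongs to South, so South is most probable.

South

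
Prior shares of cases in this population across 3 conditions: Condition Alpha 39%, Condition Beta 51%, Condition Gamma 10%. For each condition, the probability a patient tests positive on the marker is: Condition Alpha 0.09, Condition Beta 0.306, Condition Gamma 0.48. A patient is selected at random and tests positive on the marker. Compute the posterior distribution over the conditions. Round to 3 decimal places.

Unnormalized posteriors (prior × likelihood):
  Condition Alpha: 0.39 × 0.09 = 0.0351
  Condition Beta: 0.51 × 0.306 = 0.15606
  Condition Gamma: 0.1 × 0.48 = 0.048
Normalizing constant = 0.23916.
P(Condition Alpha | marker-positive) = 0.0351/0.23916 ≈ 0.147
P(Condition Beta | marker-positive) = 0.15606/0.23916 ≈ 0.653
P(Condition Gamma | marker-positive) = 0.048/0.23916 ≈ 0.201
(Check: 0.147+0.653+0.201 = 1.001.)

Condition Alpha 0.147, Condition Beta 0.653, Condition Gamma 0.201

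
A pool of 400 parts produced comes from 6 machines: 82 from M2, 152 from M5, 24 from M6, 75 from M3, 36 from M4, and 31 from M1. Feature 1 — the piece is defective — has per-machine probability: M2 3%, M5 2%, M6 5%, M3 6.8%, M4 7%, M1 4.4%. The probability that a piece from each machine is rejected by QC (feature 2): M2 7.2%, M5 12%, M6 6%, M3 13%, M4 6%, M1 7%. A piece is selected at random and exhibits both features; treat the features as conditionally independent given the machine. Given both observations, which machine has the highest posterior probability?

M3

Compute prior × likelihood for every hypothesis:
  M2: 0.205 × 0.03 × 0.072 = 0.0004428
  M5: 0.38 × 0.02 × 0.12 = 0.000912
  M6: 0.06 × 0.05 × 0.06 = 0.00018
  M3: 0.1875 × 0.068 × 0.13 = 0.0016575
  M4: 0.09 × 0.07 × 0.06 = 0.000378
  M1: 0.0775 × 0.044 × 0.07 = 0.0002387
Total = 0.003809.
Largest term belongs to M3, so M3 is most probable.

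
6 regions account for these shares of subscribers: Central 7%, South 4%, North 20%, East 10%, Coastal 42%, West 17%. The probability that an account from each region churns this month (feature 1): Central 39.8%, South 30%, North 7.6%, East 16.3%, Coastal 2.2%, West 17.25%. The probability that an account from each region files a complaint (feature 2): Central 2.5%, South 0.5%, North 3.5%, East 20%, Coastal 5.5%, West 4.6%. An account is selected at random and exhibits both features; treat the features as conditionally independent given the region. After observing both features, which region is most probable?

Compute prior × likelihood for every hypothesis:
  Central: 0.07 × 0.398 × 0.025 = 0.0006965
  South: 0.04 × 0.3 × 0.005 = 0.00006
  North: 0.2 × 0.076 × 0.035 = 0.000532
  East: 0.1 × 0.163 × 0.2 = 0.00326
  Coastal: 0.42 × 0.022 × 0.055 = 0.0005082
  West: 0.17 × 0.1725 × 0.046 = 0.00134895
Total = 0.00640565.
Largest term belongs to East, so East is most probable.

East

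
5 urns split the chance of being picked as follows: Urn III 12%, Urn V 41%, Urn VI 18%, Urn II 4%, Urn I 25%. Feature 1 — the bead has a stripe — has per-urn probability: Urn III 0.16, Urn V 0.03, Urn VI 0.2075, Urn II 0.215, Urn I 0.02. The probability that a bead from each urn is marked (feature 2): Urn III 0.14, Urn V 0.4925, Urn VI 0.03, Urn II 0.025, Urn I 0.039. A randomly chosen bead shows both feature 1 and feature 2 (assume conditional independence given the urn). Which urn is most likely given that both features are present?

Prior × likelihood for each hypothesis:
  Urn III: 0.12 × 0.16 × 0.14 = 0.002688
  Urn V: 0.41 × 0.03 × 0.4925 = 0.00605775
  Urn VI: 0.18 × 0.2075 × 0.03 = 0.0011205
  Urn II: 0.04 × 0.215 × 0.025 = 0.000215
  Urn I: 0.25 × 0.02 × 0.039 = 0.000195
Normalizing constant = 0.01027625.
Largest term belongs to Urn V, so Urn V is most probable.

Urn V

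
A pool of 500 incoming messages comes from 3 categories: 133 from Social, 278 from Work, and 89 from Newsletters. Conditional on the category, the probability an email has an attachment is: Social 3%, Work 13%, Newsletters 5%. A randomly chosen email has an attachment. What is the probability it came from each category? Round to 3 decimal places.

Prior × likelihood for each hypothesis:
  Social: 0.266 × 0.03 = 0.00798
  Work: 0.556 × 0.13 = 0.07228
  Newsletters: 0.178 × 0.05 = 0.0089
Sum = 0.08916.
P(Social | attachment) = 0.00798/0.08916 ≈ 0.090
P(Work | attachment) = 0.07228/0.08916 ≈ 0.811
P(Newsletters | attachment) = 0.0089/0.08916 ≈ 0.100

Social 0.090, Work 0.811, Newsletters 0.100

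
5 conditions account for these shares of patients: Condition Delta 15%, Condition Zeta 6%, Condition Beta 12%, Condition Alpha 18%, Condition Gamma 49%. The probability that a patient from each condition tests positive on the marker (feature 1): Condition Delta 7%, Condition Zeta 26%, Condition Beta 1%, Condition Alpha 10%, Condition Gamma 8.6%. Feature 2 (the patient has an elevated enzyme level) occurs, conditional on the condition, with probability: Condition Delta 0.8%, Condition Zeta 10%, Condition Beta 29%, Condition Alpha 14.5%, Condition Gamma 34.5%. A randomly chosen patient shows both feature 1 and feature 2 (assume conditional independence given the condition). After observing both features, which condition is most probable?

By Bayes' rule, posterior ∝ prior × likelihood:
  Condition Delta: 0.15 × 0.07 × 0.008 = 0.000084
  Condition Zeta: 0.06 × 0.26 × 0.1 = 0.00156
  Condition Beta: 0.12 × 0.01 × 0.29 = 0.000348
  Condition Alpha: 0.18 × 0.1 × 0.145 = 0.00261
  Condition Gamma: 0.49 × 0.086 × 0.345 = 0.0145383
Sum = 0.0191403.
Largest term belongs to Condition Gamma, so Condition Gamma is most probable.

Condition Gamma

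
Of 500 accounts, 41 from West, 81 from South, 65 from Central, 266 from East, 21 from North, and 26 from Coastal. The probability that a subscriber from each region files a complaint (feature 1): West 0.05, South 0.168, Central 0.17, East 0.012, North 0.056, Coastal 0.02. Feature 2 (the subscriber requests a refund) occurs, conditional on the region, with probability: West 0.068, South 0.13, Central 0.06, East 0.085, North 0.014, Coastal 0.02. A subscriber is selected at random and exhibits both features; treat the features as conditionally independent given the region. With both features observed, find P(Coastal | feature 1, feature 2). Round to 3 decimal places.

By Bayes' rule, posterior ∝ prior × likelihood:
  West: 0.082 × 0.05 × 0.068 = 0.0002788
  South: 0.162 × 0.168 × 0.13 = 0.00353808
  Central: 0.13 × 0.17 × 0.06 = 0.001326
  East: 0.532 × 0.012 × 0.085 = 0.00054264
  North: 0.042 × 0.056 × 0.014 = 0.000032928
  Coastal: 0.052 × 0.02 × 0.02 = 0.0000208
Normalizing constant = 0.005739248.
P(Coastal | evidence) = 0.0000208 / 0.005739248 ≈ 0.004.

0.004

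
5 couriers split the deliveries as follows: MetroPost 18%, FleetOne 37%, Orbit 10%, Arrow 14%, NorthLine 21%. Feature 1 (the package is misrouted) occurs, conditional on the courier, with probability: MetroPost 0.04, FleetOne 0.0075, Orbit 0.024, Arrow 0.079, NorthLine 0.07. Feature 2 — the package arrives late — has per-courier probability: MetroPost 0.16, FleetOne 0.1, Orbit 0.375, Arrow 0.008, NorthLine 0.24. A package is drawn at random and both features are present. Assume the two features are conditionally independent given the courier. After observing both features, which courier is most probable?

NorthLine

By Bayes' rule, posterior ∝ prior × likelihood:
  MetroPost: 0.18 × 0.04 × 0.16 = 0.001152
  FleetOne: 0.37 × 0.0075 × 0.1 = 0.0002775
  Orbit: 0.1 × 0.024 × 0.375 = 0.0009
  Arrow: 0.14 × 0.079 × 0.008 = 0.00008848
  NorthLine: 0.21 × 0.07 × 0.24 = 0.003528
Total = 0.00594598.
Largest term belongs to NorthLine, so NorthLine is most probable.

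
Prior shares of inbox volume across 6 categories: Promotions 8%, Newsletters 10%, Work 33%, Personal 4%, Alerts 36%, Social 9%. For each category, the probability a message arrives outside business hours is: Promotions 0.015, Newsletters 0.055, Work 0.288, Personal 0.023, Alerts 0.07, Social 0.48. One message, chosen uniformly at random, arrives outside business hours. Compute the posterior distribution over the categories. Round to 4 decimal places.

Compute prior × likelihood for every hypothesis:
  Promotions: 0.08 × 0.015 = 0.0012
  Newsletters: 0.1 × 0.055 = 0.0055
  Work: 0.33 × 0.288 = 0.09504
  Personal: 0.04 × 0.023 = 0.00092
  Alerts: 0.36 × 0.07 = 0.0252
  Social: 0.09 × 0.48 = 0.0432
Total = 0.17106.
P(Promotions | off-hours) = 0.0012/0.17106 ≈ 0.0070
P(Newsletters | off-hours) = 0.0055/0.17106 ≈ 0.0322
P(Work | off-hours) = 0.09504/0.17106 ≈ 0.5556
P(Personal | off-hours) = 0.00092/0.17106 ≈ 0.0054
P(Alerts | off-hours) = 0.0252/0.17106 ≈ 0.1473
P(Social | off-hours) = 0.0432/0.17106 ≈ 0.2525
(Check: 0.0070+0.0322+0.5556+0.0054+0.1473+0.2525 = 1.0000.)

Promotions 0.0070, Newsletters 0.0322, Work 0.5556, Personal 0.0054, Alerts 0.1473, Social 0.2525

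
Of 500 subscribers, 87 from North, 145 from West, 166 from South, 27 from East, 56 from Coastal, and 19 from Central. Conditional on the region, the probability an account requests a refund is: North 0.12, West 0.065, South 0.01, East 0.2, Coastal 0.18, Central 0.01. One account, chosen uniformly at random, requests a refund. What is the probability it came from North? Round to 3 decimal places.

By Bayes' rule, posterior ∝ prior × likelihood:
  North: 0.174 × 0.12 = 0.02088
  West: 0.29 × 0.065 = 0.01885
  South: 0.332 × 0.01 = 0.00332
  East: 0.054 × 0.2 = 0.0108
  Coastal: 0.112 × 0.18 = 0.02016
  Central: 0.038 × 0.01 = 0.00038
Normalizing constant = 0.07439.
P(North | evidence) = 0.02088 / 0.07439 ≈ 0.281.

0.281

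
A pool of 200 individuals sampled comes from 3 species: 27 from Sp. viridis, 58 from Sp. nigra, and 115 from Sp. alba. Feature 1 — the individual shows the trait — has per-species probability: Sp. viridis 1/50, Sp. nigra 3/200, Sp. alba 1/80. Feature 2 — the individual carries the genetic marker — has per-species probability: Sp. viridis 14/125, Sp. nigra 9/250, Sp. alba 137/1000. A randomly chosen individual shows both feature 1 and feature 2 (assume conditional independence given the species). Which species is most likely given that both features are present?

By Bayes' rule, posterior ∝ prior × likelihood:
  Sp. viridis: 0.135 × 0.02 × 0.112 = 0.0003024
  Sp. nigra: 0.29 × 0.015 × 0.036 = 0.0001566
  Sp. alba: 0.575 × 0.0125 × 0.137 = 0.0009846875
Normalizing constant = 0.0014436875.
Largest term belongs to Sp. alba, so Sp. alba is most probable.

Sp. alba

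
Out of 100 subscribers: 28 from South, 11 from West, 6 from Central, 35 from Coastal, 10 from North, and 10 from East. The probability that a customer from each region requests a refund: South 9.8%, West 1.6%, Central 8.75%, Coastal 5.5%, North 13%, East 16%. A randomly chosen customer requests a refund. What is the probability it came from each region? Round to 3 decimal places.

South 0.332, West 0.021, Central 0.063, Coastal 0.233, North 0.157, East 0.193

Compute prior × likelihood for every hypothesis:
  South: 0.28 × 0.098 = 0.02744
  West: 0.11 × 0.016 = 0.00176
  Central: 0.06 × 0.0875 = 0.00525
  Coastal: 0.35 × 0.055 = 0.01925
  North: 0.1 × 0.13 = 0.013
  East: 0.1 × 0.16 = 0.016
Normalizing constant = 0.0827.
P(South | refund) = 0.02744/0.0827 ≈ 0.332
P(West | refund) = 0.00176/0.0827 ≈ 0.021
P(Central | refund) = 0.00525/0.0827 ≈ 0.063
P(Coastal | refund) = 0.01925/0.0827 ≈ 0.233
P(North | refund) = 0.013/0.0827 ≈ 0.157
P(East | refund) = 0.016/0.0827 ≈ 0.193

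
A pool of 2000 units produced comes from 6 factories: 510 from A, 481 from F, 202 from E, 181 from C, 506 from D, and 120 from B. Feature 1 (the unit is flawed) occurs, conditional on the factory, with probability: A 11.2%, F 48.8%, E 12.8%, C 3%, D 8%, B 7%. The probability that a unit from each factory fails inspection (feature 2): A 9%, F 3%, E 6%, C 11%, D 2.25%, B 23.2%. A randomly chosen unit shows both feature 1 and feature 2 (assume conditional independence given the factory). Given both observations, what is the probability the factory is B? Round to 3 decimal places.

Compute prior × likelihood for every hypothesis:
  A: 0.255 × 0.112 × 0.09 = 0.0025704
  F: 0.2405 × 0.488 × 0.03 = 0.00352092
  E: 0.101 × 0.128 × 0.06 = 0.00077568
  C: 0.0905 × 0.03 × 0.11 = 0.00029865
  D: 0.253 × 0.08 × 0.0225 = 0.0004554
  B: 0.06 × 0.07 × 0.232 = 0.0009744
Total = 0.00859545.
P(B | evidence) = 0.0009744 / 0.00859545 ≈ 0.113.

0.113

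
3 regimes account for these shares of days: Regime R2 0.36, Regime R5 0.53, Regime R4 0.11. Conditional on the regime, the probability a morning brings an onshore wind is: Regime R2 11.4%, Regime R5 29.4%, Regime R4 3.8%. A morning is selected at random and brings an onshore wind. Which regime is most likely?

Regime R5

By Bayes' rule, posterior ∝ prior × likelihood:
  Regime R2: 0.36 × 0.114 = 0.04104
  Regime R5: 0.53 × 0.294 = 0.15582
  Regime R4: 0.11 × 0.038 = 0.00418
Sum = 0.20104.
Largest term belongs to Regime R5, so Regime R5 is most probable.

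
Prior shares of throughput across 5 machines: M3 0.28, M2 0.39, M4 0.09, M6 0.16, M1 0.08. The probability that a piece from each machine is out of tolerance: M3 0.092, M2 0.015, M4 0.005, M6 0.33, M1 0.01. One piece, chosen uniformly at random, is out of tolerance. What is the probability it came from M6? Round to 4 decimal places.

Compute prior × likelihood for every hypothesis:
  M3: 0.28 × 0.092 = 0.02576
  M2: 0.39 × 0.015 = 0.00585
  M4: 0.09 × 0.005 = 0.00045
  M6: 0.16 × 0.33 = 0.0528
  M1: 0.08 × 0.01 = 0.0008
Normalizing constant = 0.08566.
P(M6 | evidence) = 0.0528 / 0.08566 ≈ 0.6164.

0.6164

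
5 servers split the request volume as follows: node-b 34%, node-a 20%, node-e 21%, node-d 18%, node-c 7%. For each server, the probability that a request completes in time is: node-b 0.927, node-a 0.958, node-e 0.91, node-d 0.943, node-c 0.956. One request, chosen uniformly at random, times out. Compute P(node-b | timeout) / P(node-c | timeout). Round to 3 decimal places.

8.058

Taking complements, P(timeout | each) = node-b 0.073, node-a 0.042, node-e 0.09, node-d 0.057, node-c 0.044.
Prior × likelihood for each hypothesis:
  node-b: 0.34 × 0.073 = 0.02482
  node-a: 0.2 × 0.042 = 0.0084
  node-e: 0.21 × 0.09 = 0.0189
  node-d: 0.18 × 0.057 = 0.01026
  node-c: 0.07 × 0.044 = 0.00308
Normalizing constant = 0.06546.
The ratio is 0.02482 / 0.00308 (the normalizer cancels) = 8.058.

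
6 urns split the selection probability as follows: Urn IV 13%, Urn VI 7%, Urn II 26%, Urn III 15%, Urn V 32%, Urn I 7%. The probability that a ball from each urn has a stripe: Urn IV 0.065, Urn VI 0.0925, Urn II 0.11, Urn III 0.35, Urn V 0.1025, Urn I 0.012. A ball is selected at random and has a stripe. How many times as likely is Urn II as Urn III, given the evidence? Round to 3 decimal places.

0.545

Unnormalized posteriors (prior × likelihood):
  Urn IV: 0.13 × 0.065 = 0.00845
  Urn VI: 0.07 × 0.0925 = 0.006475
  Urn II: 0.26 × 0.11 = 0.0286
  Urn III: 0.15 × 0.35 = 0.0525
  Urn V: 0.32 × 0.1025 = 0.0328
  Urn I: 0.07 × 0.012 = 0.00084
Sum = 0.129665.
The ratio is 0.0286 / 0.0525 (the normalizer cancels) = 0.545.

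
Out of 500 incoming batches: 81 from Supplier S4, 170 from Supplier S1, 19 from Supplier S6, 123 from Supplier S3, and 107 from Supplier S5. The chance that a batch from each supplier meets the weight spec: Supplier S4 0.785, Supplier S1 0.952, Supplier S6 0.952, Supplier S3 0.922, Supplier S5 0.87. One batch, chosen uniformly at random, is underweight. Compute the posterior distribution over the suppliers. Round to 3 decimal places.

Supplier S4 0.348, Supplier S1 0.163, Supplier S6 0.018, Supplier S3 0.192, Supplier S5 0.278

Taking complements, P(underweight | each) = Supplier S4 0.215, Supplier S1 0.048, Supplier S6 0.048, Supplier S3 0.078, Supplier S5 0.13.
Unnormalized posteriors (prior × likelihood):
  Supplier S4: 0.162 × 0.215 = 0.03483
  Supplier S1: 0.34 × 0.048 = 0.01632
  Supplier S6: 0.038 × 0.048 = 0.001824
  Supplier S3: 0.246 × 0.078 = 0.019188
  Supplier S5: 0.214 × 0.13 = 0.02782
Sum = 0.099982.
P(Supplier S4 | underweight) = 0.03483/0.099982 ≈ 0.348
P(Supplier S1 | underweight) = 0.01632/0.099982 ≈ 0.163
P(Supplier S6 | underweight) = 0.001824/0.099982 ≈ 0.018
P(Supplier S3 | underweight) = 0.019188/0.099982 ≈ 0.192
P(Supplier S5 | underweight) = 0.02782/0.099982 ≈ 0.278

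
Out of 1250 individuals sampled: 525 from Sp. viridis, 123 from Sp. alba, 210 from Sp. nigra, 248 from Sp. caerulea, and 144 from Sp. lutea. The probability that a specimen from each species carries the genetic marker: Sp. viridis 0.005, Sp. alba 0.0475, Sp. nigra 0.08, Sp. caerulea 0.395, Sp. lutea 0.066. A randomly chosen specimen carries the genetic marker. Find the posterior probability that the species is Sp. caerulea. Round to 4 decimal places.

Prior × likelihood for each hypothesis:
  Sp. viridis: 0.42 × 0.005 = 0.0021
  Sp. alba: 0.0984 × 0.0475 = 0.004674
  Sp. nigra: 0.168 × 0.08 = 0.01344
  Sp. caerulea: 0.1984 × 0.395 = 0.078368
  Sp. lutea: 0.1152 × 0.066 = 0.0076032
Total = 0.1061852.
P(Sp. caerulea | evidence) = 0.078368 / 0.1061852 ≈ 0.7380.

0.7380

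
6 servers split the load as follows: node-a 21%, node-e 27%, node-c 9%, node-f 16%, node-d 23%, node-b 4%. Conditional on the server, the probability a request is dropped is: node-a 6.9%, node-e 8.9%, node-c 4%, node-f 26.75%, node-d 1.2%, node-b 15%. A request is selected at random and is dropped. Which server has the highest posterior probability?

By Bayes' rule, posterior ∝ prior × likelihood:
  node-a: 0.21 × 0.069 = 0.01449
  node-e: 0.27 × 0.089 = 0.02403
  node-c: 0.09 × 0.04 = 0.0036
  node-f: 0.16 × 0.2675 = 0.0428
  node-d: 0.23 × 0.012 = 0.00276
  node-b: 0.04 × 0.15 = 0.006
Sum = 0.09368.
Largest term belongs to node-f, so node-f is most probable.

node-f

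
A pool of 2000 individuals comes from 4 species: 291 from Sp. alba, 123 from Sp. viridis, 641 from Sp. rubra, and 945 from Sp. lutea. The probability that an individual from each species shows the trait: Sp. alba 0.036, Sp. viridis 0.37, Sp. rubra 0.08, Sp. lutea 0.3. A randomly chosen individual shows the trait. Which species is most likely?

Sp. lutea

Prior × likelihood for each hypothesis:
  Sp. alba: 0.1455 × 0.036 = 0.005238
  Sp. viridis: 0.0615 × 0.37 = 0.022755
  Sp. rubra: 0.3205 × 0.08 = 0.02564
  Sp. lutea: 0.4725 × 0.3 = 0.14175
Total = 0.195383.
Largest term belongs to Sp. lutea, so Sp. lutea is most probable.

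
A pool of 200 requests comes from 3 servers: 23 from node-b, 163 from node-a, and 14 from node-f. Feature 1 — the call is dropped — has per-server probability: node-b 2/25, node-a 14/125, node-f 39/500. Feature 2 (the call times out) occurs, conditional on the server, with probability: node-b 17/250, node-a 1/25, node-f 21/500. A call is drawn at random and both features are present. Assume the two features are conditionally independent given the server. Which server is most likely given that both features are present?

Unnormalized posteriors (prior × likelihood):
  node-b: 0.115 × 0.08 × 0.068 = 0.0006256
  node-a: 0.815 × 0.112 × 0.04 = 0.0036512
  node-f: 0.07 × 0.078 × 0.042 = 0.00022932
Total = 0.00450612.
Largest term belongs to node-a, so node-a is most probable.

node-a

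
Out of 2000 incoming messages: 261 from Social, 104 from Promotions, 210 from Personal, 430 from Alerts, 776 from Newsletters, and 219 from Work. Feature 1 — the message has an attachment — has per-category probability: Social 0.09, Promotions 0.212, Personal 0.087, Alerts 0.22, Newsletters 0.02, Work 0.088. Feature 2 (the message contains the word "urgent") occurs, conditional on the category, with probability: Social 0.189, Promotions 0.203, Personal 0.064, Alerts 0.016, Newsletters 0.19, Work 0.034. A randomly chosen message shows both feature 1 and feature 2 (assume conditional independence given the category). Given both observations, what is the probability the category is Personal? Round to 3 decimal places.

Prior × likelihood for each hypothesis:
  Social: 0.1305 × 0.09 × 0.189 = 0.002219805
  Promotions: 0.052 × 0.212 × 0.203 = 0.002237872
  Personal: 0.105 × 0.087 × 0.064 = 0.00058464
  Alerts: 0.215 × 0.22 × 0.016 = 0.0007568
  Newsletters: 0.388 × 0.02 × 0.19 = 0.0014744
  Work: 0.1095 × 0.088 × 0.034 = 0.000327624
Normalizing constant = 0.007601141.
P(Personal | evidence) = 0.00058464 / 0.007601141 ≈ 0.077.

0.077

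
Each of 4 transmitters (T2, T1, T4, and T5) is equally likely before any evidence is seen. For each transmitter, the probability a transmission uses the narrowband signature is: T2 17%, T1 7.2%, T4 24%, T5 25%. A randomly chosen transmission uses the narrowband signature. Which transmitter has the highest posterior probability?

Since the prior is uniform, the posterior is proportional to the likelihood:
  T2: 0.17
  T1: 0.072
  T4: 0.24
  T5: 0.25
Total = 0.732.
Largest term belongs to T5, so T5 is most probable.

T5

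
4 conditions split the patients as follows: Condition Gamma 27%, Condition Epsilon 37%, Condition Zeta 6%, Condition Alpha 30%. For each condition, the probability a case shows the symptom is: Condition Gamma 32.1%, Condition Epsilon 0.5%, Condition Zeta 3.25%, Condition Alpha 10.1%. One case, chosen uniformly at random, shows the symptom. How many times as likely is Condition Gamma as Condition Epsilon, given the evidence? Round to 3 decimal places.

46.849

Compute prior × likelihood for every hypothesis:
  Condition Gamma: 0.27 × 0.321 = 0.08667
  Condition Epsilon: 0.37 × 0.005 = 0.00185
  Condition Zeta: 0.06 × 0.0325 = 0.00195
  Condition Alpha: 0.3 × 0.101 = 0.0303
Normalizing constant = 0.12077.
The ratio is 0.08667 / 0.00185 (the normalizer cancels) = 46.849.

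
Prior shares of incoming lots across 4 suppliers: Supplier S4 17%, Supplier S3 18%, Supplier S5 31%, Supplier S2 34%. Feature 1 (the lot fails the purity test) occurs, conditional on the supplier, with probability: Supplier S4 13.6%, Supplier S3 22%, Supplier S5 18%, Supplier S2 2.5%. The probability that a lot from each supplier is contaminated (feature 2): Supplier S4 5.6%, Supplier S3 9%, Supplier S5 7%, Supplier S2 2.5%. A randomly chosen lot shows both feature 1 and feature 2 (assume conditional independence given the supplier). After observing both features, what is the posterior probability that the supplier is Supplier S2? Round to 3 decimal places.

0.024

By Bayes' rule, posterior ∝ prior × likelihood:
  Supplier S4: 0.17 × 0.136 × 0.056 = 0.00129472
  Supplier S3: 0.18 × 0.22 × 0.09 = 0.003564
  Supplier S5: 0.31 × 0.18 × 0.07 = 0.003906
  Supplier S2: 0.34 × 0.025 × 0.025 = 0.0002125
Normalizing constant = 0.00897722.
P(Supplier S2 | evidence) = 0.0002125 / 0.00897722 ≈ 0.024.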